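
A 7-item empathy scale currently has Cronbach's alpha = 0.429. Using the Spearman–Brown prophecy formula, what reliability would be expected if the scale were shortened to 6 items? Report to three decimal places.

predicted reliability = 0.392

Length factor m = 6/7 = 0.8571
α' = m·α / (1 − (1−m)·α)
   = 6/7 × 0.429 / (1 − (1 − 6/7) × 0.429)
   = 0.3677 / 0.9387 = 0.392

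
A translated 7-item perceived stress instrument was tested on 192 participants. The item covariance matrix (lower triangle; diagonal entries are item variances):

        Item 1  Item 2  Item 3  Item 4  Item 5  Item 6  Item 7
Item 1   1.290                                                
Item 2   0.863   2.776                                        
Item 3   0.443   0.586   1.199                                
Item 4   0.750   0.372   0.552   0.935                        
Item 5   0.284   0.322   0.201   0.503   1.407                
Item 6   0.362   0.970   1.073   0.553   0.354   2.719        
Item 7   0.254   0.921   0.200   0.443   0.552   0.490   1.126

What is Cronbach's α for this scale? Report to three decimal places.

sum of item variances = 1.290 + 2.776 + 1.199 + 0.935 + 1.407 + 2.719 + 1.126 = 11.452
Sum of off-diagonal covariances = 11.048
σ²_T = 11.452 + 2 × 11.048 = 33.548
α = (k/(k−1))·(1 − sum of item variances/σ²_T) = (7/6)·(1 − 11.452/33.548) = 0.768

α = 0.768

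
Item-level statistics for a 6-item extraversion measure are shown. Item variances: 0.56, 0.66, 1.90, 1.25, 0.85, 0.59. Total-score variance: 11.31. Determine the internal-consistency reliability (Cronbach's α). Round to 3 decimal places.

sum of item variances = 0.56 + 0.66 + 1.90 + 1.25 + 0.85 + 0.59 = 5.81
α = (k/(k−1))·(1 − sum of item variances/total variance) = (6/5)·(1 − 5.81/11.31) = 0.584

Cronbach's α = 0.584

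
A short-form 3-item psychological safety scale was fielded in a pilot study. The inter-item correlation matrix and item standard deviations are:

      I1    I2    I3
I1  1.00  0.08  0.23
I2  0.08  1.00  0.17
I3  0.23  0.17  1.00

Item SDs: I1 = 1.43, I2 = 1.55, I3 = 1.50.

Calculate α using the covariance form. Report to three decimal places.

α = 0.362

Σσ²ᵢ = 1.43² + 1.55² + 1.50² = 6.6974
Covariances σ_ij = r_ij · s_i · s_j:
  σ(I1,I2) = 0.08 × 1.43 × 1.55 = 0.1773
  σ(I1,I3) = 0.23 × 1.43 × 1.50 = 0.4934
  σ(I2,I3) = 0.17 × 1.55 × 1.50 = 0.3952
σ²_T = Σσ²ᵢ + 2·Σσ_ij = 6.6974 + 2 × 1.0659 = 8.8292
α = (3/2)·(1 − 6.6974/8.8292) = 0.362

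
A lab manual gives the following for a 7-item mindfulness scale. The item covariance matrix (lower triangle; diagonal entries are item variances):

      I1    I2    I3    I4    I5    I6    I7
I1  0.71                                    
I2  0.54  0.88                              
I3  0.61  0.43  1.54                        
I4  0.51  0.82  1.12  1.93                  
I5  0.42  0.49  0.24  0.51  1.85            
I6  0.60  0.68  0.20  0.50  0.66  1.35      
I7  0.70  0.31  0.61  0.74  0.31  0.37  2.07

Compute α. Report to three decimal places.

α = 0.802

Σσ²ᵢ = 0.71 + 0.88 + 1.54 + 1.93 + 1.85 + 1.35 + 2.07 = 10.33
Σ_{i<j} σ_ij = 11.37
Var(T) = 10.33 + 2 × 11.37 = 33.07
α = (k/(k−1))·(1 − Σσ²ᵢ/Var(T)) = (7/6)·(1 − 10.33/33.07) = 0.802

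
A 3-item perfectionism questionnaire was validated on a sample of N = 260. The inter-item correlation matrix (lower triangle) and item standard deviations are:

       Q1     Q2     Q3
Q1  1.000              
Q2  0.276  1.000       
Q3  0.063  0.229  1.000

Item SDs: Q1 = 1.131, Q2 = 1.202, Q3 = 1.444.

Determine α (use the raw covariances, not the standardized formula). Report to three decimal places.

Σσ²ᵢ = 1.131² + 1.202² + 1.444² = 4.8091
Covariances σ_ij = r_ij · s_i · s_j:
  σ(Q1,Q2) = 0.276 × 1.131 × 1.202 = 0.3752
  σ(Q1,Q3) = 0.063 × 1.131 × 1.444 = 0.1029
  σ(Q2,Q3) = 0.229 × 1.202 × 1.444 = 0.3975
σ²_T = Σσ²ᵢ + 2·Σσ_ij = 4.8091 + 2 × 0.8756 = 6.5603
α = (3/2)·(1 − 4.8091/6.5603) = 0.400

α = 0.400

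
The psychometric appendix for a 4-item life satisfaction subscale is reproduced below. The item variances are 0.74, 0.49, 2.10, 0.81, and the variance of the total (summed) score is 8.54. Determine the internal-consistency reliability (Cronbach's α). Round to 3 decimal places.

sum of item variances = 0.74 + 0.49 + 2.10 + 0.81 = 4.14
α = (k/(k−1))·(1 − sum of item variances/σ²_total) = (4/3)·(1 − 4.14/8.54) = 0.687

Cronbach's α = 0.687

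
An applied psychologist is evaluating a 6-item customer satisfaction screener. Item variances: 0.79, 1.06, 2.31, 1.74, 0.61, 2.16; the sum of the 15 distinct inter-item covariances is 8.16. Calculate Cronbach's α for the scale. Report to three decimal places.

sum of item variances = 0.79 + 1.06 + 2.31 + 1.74 + 0.61 + 2.16 = 8.67
Sum of distinct covariances = 8.16
total variance = sum of item variances + 2·Σcov = 8.67 + 2 × 8.16 = 24.99
α = (6/5)·(1 − 8.67/24.99) = 0.784

α = 0.784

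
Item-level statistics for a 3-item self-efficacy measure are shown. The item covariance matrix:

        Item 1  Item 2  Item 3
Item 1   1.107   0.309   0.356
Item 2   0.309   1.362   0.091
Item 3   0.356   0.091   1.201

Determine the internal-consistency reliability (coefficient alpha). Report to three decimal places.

α = 0.438

Σσᵢ² = 1.107 + 1.362 + 1.201 = 3.670
Sum of the distinct covariances = 0.756
σ²_total = 3.670 + 2 × 0.756 = 5.182
α = (k/(k−1))·(1 − Σσᵢ²/σ²_total) = (3/2)·(1 − 3.670/5.182) = 0.438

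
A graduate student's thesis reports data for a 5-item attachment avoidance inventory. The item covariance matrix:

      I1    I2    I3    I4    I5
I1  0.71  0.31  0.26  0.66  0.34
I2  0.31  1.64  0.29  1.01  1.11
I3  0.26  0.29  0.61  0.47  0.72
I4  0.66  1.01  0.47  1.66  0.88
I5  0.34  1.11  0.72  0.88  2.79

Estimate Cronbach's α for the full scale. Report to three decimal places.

α = 0.775

sum of item variances = 0.71 + 1.64 + 0.61 + 1.66 + 2.79 = 7.41
Σ_{i<j} σ_ij = 6.05
σ²_T = 7.41 + 2 × 6.05 = 19.51
α = (k/(k−1))·(1 − sum of item variances/σ²_T) = (5/4)·(1 − 7.41/19.51) = 0.775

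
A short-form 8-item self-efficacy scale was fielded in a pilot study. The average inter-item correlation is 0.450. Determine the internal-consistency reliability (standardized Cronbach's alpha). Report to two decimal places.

Standardized α = k·r̄ / (1 + (k−1)·r̄) = 8 × 0.450 / (1 + 7 × 0.450)
  = 3.6000 / 4.1500 = 0.87

α = 0.87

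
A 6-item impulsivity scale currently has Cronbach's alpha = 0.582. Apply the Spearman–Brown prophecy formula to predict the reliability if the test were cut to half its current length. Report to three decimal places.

predicted reliability = 0.410

Length factor m = 1/2
α' = m·α / (1 − (1−m)·α)
   = 1/2 × 0.582 / (1 − (1 − 1/2) × 0.582)
   = 0.2910 / 0.7090 = 0.410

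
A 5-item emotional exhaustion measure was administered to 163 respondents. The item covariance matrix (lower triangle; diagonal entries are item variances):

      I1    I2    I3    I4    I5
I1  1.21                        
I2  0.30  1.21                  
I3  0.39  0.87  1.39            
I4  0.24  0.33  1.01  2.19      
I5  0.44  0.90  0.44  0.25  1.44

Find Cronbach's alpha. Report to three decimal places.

Cronbach's alpha = 0.727

ΣVar(i) = 1.21 + 1.21 + 1.39 + 2.19 + 1.44 = 7.44
Sum of off-diagonal covariances = 5.17
Var(T) = 7.44 + 2 × 5.17 = 17.78
α = (k/(k−1))·(1 − ΣVar(i)/Var(T)) = (5/4)·(1 − 7.44/17.78) = 0.727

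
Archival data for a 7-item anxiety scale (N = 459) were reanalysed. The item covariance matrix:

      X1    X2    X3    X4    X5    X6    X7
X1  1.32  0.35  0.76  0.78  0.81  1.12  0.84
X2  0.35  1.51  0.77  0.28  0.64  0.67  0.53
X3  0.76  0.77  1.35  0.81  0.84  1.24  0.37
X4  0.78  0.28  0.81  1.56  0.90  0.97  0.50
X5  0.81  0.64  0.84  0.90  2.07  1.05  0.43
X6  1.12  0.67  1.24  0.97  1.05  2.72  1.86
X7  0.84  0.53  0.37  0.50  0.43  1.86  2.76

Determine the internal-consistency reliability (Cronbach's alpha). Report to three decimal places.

α = 0.832

Σσᵢ² = 1.32 + 1.51 + 1.35 + 1.56 + 2.07 + 2.72 + 2.76 = 13.29
Σ_{i<j} σ_ij = 16.52
total variance = 13.29 + 2 × 16.52 = 46.33
α = (k/(k−1))·(1 − Σσᵢ²/total variance) = (7/6)·(1 − 13.29/46.33) = 0.832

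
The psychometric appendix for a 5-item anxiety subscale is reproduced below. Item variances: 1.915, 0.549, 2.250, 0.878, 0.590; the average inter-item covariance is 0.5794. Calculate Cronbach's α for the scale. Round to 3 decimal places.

Σσᵢ² = 1.915 + 0.549 + 2.250 + 0.878 + 0.590 = 6.182
Sum of the 10 distinct covariances = 10 × 0.5794 = 5.7940
σ²_total = Σσᵢ² + 2·Σcov = 6.182 + 2 × 5.7940 = 17.7700
α = (5/4)·(1 − 6.182/17.7700) = 0.815

α = 0.815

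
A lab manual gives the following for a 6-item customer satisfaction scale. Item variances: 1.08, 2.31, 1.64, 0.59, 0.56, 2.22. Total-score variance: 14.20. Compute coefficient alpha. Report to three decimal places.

ΣVar(i) = 1.08 + 2.31 + 1.64 + 0.59 + 0.56 + 2.22 = 8.40
α = (k/(k−1))·(1 − ΣVar(i)/total variance) = (6/5)·(1 − 8.40/14.20) = 0.490

α = 0.490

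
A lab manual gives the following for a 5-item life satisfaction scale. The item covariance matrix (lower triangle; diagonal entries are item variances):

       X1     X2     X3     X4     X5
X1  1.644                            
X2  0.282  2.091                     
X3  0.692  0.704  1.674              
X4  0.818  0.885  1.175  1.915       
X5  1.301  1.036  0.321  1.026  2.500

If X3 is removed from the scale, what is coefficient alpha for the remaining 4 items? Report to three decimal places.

Remaining items: X1, X2, X4, X5 (k = 4).
ΣVar(i) = 1.644 + 2.091 + 1.915 + 2.500 = 8.150
Var(T) = 8.150 + 2 × 5.348 = 18.846
α (item deleted) = (4/3)·(1 − 8.150/18.846) = 0.757

α = 0.757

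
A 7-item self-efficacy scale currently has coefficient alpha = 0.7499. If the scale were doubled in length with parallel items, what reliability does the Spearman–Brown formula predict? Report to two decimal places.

Length factor m = 2
α' = m·α / (1 + (m−1)·α)
   = 2 × 0.7499 / (1 + (2 − 1) × 0.7499)
   = 1.4998 / 1.7499 = 0.86

predicted reliability = 0.86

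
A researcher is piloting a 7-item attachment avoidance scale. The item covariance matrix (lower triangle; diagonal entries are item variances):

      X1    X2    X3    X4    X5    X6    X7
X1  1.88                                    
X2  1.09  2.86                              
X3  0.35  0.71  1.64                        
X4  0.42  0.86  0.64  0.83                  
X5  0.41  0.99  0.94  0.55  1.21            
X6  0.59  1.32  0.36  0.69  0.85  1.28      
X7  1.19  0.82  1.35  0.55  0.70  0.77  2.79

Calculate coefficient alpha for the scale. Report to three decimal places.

α = 0.841

ΣVar(i) = 1.88 + 2.86 + 1.64 + 0.83 + 1.21 + 1.28 + 2.79 = 12.49
Σ_{i<j} σ_ij = 16.15
Var(T) = 12.49 + 2 × 16.15 = 44.79
α = (k/(k−1))·(1 − ΣVar(i)/Var(T)) = (7/6)·(1 − 12.49/44.79) = 0.841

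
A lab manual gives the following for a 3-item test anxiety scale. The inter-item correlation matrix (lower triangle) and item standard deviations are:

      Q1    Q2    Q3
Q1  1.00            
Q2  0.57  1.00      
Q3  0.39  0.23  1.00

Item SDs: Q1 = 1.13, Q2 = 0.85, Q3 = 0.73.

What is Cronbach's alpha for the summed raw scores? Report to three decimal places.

Σσ²ᵢ = 1.13² + 0.85² + 0.73² = 2.5323
Covariances σ_ij = r_ij · s_i · s_j:
  σ(Q1,Q2) = 0.57 × 1.13 × 0.85 = 0.5475
  σ(Q1,Q3) = 0.39 × 1.13 × 0.73 = 0.3217
  σ(Q2,Q3) = 0.23 × 0.85 × 0.73 = 0.1427
σ²_T = Σσ²ᵢ + 2·Σσ_ij = 2.5323 + 2 × 1.0119 = 4.5561
α = (3/2)·(1 − 2.5323/4.5561) = 0.666

Cronbach's alpha = 0.666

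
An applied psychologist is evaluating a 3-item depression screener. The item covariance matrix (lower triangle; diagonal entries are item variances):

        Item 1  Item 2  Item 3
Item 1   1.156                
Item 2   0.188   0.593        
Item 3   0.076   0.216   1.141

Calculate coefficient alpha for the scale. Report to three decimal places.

Σσ²ᵢ = 1.156 + 0.593 + 1.141 = 2.890
Sum of the distinct covariances = 0.480
Var(T) = 2.890 + 2 × 0.480 = 3.850
α = (k/(k−1))·(1 − Σσ²ᵢ/Var(T)) = (3/2)·(1 − 2.890/3.850) = 0.374

coefficient alpha = 0.374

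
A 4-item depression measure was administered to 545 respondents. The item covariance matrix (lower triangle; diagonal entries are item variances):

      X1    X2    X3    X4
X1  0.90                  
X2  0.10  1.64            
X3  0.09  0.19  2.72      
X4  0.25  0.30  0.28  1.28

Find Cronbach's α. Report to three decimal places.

sum of item variances = 0.90 + 1.64 + 2.72 + 1.28 = 6.54
Σ_{i<j} σ_ij = 1.21
σ²_total = 6.54 + 2 × 1.21 = 8.96
α = (k/(k−1))·(1 − sum of item variances/σ²_total) = (4/3)·(1 − 6.54/8.96) = 0.360

Cronbach's α = 0.360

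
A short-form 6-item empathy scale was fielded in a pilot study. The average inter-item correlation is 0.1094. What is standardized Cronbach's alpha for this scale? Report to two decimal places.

Standardized α = k·r̄ / (1 + (k−1)·r̄) = 6 × 0.1094 / (1 + 5 × 0.1094)
  = 0.6564 / 1.5470 = 0.42

α = 0.42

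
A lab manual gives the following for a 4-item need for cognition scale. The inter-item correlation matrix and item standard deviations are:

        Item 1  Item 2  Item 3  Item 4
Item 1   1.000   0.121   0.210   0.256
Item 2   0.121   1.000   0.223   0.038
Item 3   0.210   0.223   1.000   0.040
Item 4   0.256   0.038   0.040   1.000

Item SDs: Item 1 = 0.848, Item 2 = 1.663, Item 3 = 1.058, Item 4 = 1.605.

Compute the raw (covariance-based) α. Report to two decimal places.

α = 0.35

Σσ²ᵢ = 0.848² + 1.663² + 1.058² + 1.605² = 7.1801
Covariances σ_ij = r_ij · s_i · s_j:
  σ(Item 1,Item 2) = 0.121 × 0.848 × 1.663 = 0.1706
  σ(Item 1,Item 3) = 0.210 × 0.848 × 1.058 = 0.1884
  σ(Item 1,Item 4) = 0.256 × 0.848 × 1.605 = 0.3484
  σ(Item 2,Item 3) = 0.223 × 1.663 × 1.058 = 0.3924
  σ(Item 2,Item 4) = 0.038 × 1.663 × 1.605 = 0.1014
  σ(Item 3,Item 4) = 0.040 × 1.058 × 1.605 = 0.0679
σ²_T = Σσ²ᵢ + 2·Σσ_ij = 7.1801 + 2 × 1.2691 = 9.7183
α = (4/3)·(1 − 7.1801/9.7183) = 0.35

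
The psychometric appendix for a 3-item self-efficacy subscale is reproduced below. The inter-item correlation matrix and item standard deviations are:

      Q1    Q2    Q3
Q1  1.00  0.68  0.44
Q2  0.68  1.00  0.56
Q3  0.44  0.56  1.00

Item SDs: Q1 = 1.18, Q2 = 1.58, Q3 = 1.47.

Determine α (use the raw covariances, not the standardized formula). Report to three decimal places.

α = 0.786

Σσ²ᵢ = 1.18² + 1.58² + 1.47² = 6.0497
Covariances σ_ij = r_ij · s_i · s_j:
  σ(Q1,Q2) = 0.68 × 1.18 × 1.58 = 1.2678
  σ(Q1,Q3) = 0.44 × 1.18 × 1.47 = 0.7632
  σ(Q2,Q3) = 0.56 × 1.58 × 1.47 = 1.3007
σ²_T = Σσ²ᵢ + 2·Σσ_ij = 6.0497 + 2 × 3.3317 = 12.7131
α = (3/2)·(1 − 6.0497/12.7131) = 0.786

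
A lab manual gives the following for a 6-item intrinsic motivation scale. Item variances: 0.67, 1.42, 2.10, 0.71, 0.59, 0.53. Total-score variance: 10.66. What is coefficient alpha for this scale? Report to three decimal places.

sum of item variances = 0.67 + 1.42 + 2.10 + 0.71 + 0.59 + 0.53 = 6.02
α = (k/(k−1))·(1 − sum of item variances/total variance) = (6/5)·(1 − 6.02/10.66) = 0.522

coefficient alpha = 0.522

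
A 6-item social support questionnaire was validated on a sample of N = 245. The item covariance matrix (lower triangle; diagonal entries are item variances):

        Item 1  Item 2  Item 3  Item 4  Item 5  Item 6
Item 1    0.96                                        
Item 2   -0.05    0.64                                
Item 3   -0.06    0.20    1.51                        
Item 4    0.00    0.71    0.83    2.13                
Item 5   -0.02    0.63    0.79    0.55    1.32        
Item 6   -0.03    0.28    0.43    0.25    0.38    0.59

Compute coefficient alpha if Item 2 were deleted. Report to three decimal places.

Remaining items: Item 1, Item 3, Item 4, Item 5, Item 6 (k = 5).
Σσ²ᵢ = 0.96 + 1.51 + 2.13 + 1.32 + 0.59 = 6.51
σ²_T = 6.51 + 2 × 3.12 = 12.75
α (item deleted) = (5/4)·(1 − 6.51/12.75) = 0.612

coefficient alpha = 0.612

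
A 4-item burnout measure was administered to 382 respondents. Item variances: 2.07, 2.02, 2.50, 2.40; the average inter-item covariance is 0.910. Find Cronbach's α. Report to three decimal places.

Σσᵢ² = 2.07 + 2.02 + 2.50 + 2.40 = 8.99
Sum of the 6 distinct covariances = 6 × 0.910 = 5.460
σ²_total = Σσᵢ² + 2·Σcov = 8.99 + 2 × 5.460 = 19.910
α = (4/3)·(1 − 8.99/19.910) = 0.731

α = 0.731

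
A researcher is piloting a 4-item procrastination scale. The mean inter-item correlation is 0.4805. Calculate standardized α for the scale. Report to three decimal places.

standardized α = 0.787

Standardized α = k·r̄ / (1 + (k−1)·r̄) = 4 × 0.4805 / (1 + 3 × 0.4805)
  = 1.9220 / 2.4415 = 0.787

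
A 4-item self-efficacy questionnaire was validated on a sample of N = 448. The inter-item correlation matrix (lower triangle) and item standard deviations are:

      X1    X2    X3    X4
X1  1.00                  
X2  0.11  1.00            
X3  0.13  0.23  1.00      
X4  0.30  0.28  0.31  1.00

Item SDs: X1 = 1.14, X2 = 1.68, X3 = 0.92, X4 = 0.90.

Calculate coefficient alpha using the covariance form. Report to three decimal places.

Σσ²ᵢ = 1.14² + 1.68² + 0.92² + 0.90² = 5.7784
Covariances σ_ij = r_ij · s_i · s_j:
  σ(X1,X2) = 0.11 × 1.14 × 1.68 = 0.2107
  σ(X1,X3) = 0.13 × 1.14 × 0.92 = 0.1363
  σ(X1,X4) = 0.30 × 1.14 × 0.90 = 0.3078
  σ(X2,X3) = 0.23 × 1.68 × 0.92 = 0.3555
  σ(X2,X4) = 0.28 × 1.68 × 0.90 = 0.4234
  σ(X3,X4) = 0.31 × 0.92 × 0.90 = 0.2567
σ²_T = Σσ²ᵢ + 2·Σσ_ij = 5.7784 + 2 × 1.6904 = 9.1592
α = (4/3)·(1 − 5.7784/9.1592) = 0.492

α = 0.492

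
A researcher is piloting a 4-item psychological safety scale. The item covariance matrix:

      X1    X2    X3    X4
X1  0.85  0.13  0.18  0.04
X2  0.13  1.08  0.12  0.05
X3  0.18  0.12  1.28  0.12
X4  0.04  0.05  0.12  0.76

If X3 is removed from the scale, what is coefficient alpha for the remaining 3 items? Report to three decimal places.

Remaining items: X1, X2, X4 (k = 3).
ΣVar(i) = 0.85 + 1.08 + 0.76 = 2.69
σ²_total = 2.69 + 2 × 0.22 = 3.13
α (item deleted) = (3/2)·(1 − 2.69/3.13) = 0.211

coefficient alpha = 0.211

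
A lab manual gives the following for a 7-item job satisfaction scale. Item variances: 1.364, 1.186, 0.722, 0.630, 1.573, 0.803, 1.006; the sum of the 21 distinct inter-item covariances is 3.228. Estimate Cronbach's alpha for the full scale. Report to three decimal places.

Cronbach's alpha = 0.548

Σσᵢ² = 1.364 + 1.186 + 0.722 + 0.630 + 1.573 + 0.803 + 1.006 = 7.284
Sum of distinct covariances = 3.228
σ²_total = Σσᵢ² + 2·Σcov = 7.284 + 2 × 3.228 = 13.740
α = (7/6)·(1 − 7.284/13.740) = 0.548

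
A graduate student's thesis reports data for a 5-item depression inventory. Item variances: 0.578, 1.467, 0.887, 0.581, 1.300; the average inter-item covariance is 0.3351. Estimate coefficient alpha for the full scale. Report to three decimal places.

coefficient alpha = 0.728

sum of item variances = 0.578 + 1.467 + 0.887 + 0.581 + 1.300 = 4.813
Sum of the 10 distinct covariances = 10 × 0.3351 = 3.3510
σ²_T = sum of item variances + 2·Σcov = 4.813 + 2 × 3.3510 = 11.5150
α = (5/4)·(1 − 4.813/11.5150) = 0.728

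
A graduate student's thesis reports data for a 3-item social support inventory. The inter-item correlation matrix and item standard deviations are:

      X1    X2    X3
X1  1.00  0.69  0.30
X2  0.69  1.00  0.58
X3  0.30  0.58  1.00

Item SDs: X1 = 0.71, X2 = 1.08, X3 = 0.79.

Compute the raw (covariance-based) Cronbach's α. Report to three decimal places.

Σσ²ᵢ = 0.71² + 1.08² + 0.79² = 2.2946
Covariances σ_ij = r_ij · s_i · s_j:
  σ(X1,X2) = 0.69 × 0.71 × 1.08 = 0.5291
  σ(X1,X3) = 0.30 × 0.71 × 0.79 = 0.1683
  σ(X2,X3) = 0.58 × 1.08 × 0.79 = 0.4949
σ²_T = Σσ²ᵢ + 2·Σσ_ij = 2.2946 + 2 × 1.1923 = 4.6792
α = (3/2)·(1 − 2.2946/4.6792) = 0.764

α = 0.764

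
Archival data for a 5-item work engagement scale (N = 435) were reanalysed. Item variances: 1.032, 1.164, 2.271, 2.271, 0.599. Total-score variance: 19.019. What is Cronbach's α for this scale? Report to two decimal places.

α = 0.77

Σσᵢ² = 1.032 + 1.164 + 2.271 + 2.271 + 0.599 = 7.337
α = (k/(k−1))·(1 − Σσᵢ²/total variance) = (5/4)·(1 − 7.337/19.019) = 0.77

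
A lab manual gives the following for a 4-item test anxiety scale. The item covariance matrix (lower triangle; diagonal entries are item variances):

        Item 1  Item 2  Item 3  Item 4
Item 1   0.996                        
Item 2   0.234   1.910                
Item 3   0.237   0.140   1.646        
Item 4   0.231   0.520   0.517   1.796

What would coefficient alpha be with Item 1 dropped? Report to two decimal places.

Remaining items: Item 2, Item 3, Item 4 (k = 3).
ΣVar(i) = 1.910 + 1.646 + 1.796 = 5.352
total variance = 5.352 + 2 × 1.177 = 7.706
α (item deleted) = (3/2)·(1 − 5.352/7.706) = 0.46

coefficient alpha = 0.46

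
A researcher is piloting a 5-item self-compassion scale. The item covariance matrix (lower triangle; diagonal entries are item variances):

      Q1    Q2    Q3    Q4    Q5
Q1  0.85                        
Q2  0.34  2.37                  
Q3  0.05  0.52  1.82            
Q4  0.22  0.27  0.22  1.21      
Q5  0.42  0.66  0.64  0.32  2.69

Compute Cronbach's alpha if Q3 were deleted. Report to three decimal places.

α = 0.514

Remaining items: Q1, Q2, Q4, Q5 (k = 4).
sum of item variances = 0.85 + 2.37 + 1.21 + 2.69 = 7.12
total variance = 7.12 + 2 × 2.23 = 11.58
α (item deleted) = (4/3)·(1 − 7.12/11.58) = 0.514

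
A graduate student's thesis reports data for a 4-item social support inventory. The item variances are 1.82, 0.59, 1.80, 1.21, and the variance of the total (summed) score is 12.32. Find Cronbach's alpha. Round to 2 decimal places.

α = 0.75

sum of item variances = 1.82 + 0.59 + 1.80 + 1.21 = 5.42
α = (k/(k−1))·(1 − sum of item variances/Var(T)) = (4/3)·(1 − 5.42/12.32) = 0.75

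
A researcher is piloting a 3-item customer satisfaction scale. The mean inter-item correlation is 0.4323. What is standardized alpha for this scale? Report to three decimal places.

α = 0.696

Standardized α = k·r̄ / (1 + (k−1)·r̄) = 3 × 0.4323 / (1 + 2 × 0.4323)
  = 1.2969 / 1.8646 = 0.696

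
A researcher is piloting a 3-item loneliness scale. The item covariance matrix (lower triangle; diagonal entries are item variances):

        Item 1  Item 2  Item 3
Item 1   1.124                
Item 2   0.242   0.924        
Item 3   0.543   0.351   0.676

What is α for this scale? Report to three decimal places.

α = 0.682

Σσᵢ² = 1.124 + 0.924 + 0.676 = 2.724
Σ_{i<j} σ_ij = 1.136
σ²_total = 2.724 + 2 × 1.136 = 4.996
α = (k/(k−1))·(1 − Σσᵢ²/σ²_total) = (3/2)·(1 − 2.724/4.996) = 0.682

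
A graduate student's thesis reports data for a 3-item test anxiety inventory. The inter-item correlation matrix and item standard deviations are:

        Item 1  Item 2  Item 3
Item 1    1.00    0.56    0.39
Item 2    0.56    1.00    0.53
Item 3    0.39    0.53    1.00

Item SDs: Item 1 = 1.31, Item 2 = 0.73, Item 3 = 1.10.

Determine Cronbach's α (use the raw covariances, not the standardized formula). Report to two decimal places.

Σσ²ᵢ = 1.31² + 0.73² + 1.10² = 3.4590
Covariances σ_ij = r_ij · s_i · s_j:
  σ(Item 1,Item 2) = 0.56 × 1.31 × 0.73 = 0.5355
  σ(Item 1,Item 3) = 0.39 × 1.31 × 1.10 = 0.5620
  σ(Item 2,Item 3) = 0.53 × 0.73 × 1.10 = 0.4256
σ²_T = Σσ²ᵢ + 2·Σσ_ij = 3.4590 + 2 × 1.5231 = 6.5052
α = (3/2)·(1 − 3.4590/6.5052) = 0.70

α = 0.70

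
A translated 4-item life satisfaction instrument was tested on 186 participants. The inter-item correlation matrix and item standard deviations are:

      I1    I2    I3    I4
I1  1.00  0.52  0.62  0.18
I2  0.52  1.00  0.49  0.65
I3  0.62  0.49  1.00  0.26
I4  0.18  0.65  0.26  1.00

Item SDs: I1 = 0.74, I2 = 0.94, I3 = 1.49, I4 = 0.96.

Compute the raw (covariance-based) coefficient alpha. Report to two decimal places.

coefficient alpha = 0.74

Σσ²ᵢ = 0.74² + 0.94² + 1.49² + 0.96² = 4.5729
Covariances σ_ij = r_ij · s_i · s_j:
  σ(I1,I2) = 0.52 × 0.74 × 0.94 = 0.3617
  σ(I1,I3) = 0.62 × 0.74 × 1.49 = 0.6836
  σ(I1,I4) = 0.18 × 0.74 × 0.96 = 0.1279
  σ(I2,I3) = 0.49 × 0.94 × 1.49 = 0.6863
  σ(I2,I4) = 0.65 × 0.94 × 0.96 = 0.5866
  σ(I3,I4) = 0.26 × 1.49 × 0.96 = 0.3719
σ²_T = Σσ²ᵢ + 2·Σσ_ij = 4.5729 + 2 × 2.8180 = 10.2089
α = (4/3)·(1 − 4.5729/10.2089) = 0.74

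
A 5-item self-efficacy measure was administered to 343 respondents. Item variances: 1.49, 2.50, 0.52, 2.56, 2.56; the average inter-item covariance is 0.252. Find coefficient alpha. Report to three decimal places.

α = 0.429

sum of item variances = 1.49 + 2.50 + 0.52 + 2.56 + 2.56 = 9.63
Sum of the 10 distinct covariances = 10 × 0.252 = 2.520
σ²_T = sum of item variances + 2·Σcov = 9.63 + 2 × 2.520 = 14.670
α = (5/4)·(1 − 9.63/14.670) = 0.429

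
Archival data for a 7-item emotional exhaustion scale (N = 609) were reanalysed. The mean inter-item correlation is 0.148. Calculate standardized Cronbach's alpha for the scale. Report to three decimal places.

Standardized α = k·r̄ / (1 + (k−1)·r̄) = 7 × 0.148 / (1 + 6 × 0.148)
  = 1.0360 / 1.8880 = 0.549

standardized Cronbach's alpha = 0.549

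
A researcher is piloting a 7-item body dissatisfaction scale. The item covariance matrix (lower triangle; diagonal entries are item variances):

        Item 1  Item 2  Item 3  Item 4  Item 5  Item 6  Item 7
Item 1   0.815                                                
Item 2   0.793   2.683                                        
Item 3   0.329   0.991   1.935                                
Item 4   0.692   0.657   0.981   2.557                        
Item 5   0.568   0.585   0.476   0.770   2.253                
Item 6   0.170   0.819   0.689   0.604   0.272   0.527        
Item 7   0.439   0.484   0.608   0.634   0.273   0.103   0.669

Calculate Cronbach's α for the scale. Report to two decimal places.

α = 0.79

Σσ²ᵢ = 0.815 + 2.683 + 1.935 + 2.557 + 2.253 + 0.527 + 0.669 = 11.439
Sum of off-diagonal covariances = 11.937
Var(T) = 11.439 + 2 × 11.937 = 35.313
α = (k/(k−1))·(1 − Σσ²ᵢ/Var(T)) = (7/6)·(1 − 11.439/35.313) = 0.79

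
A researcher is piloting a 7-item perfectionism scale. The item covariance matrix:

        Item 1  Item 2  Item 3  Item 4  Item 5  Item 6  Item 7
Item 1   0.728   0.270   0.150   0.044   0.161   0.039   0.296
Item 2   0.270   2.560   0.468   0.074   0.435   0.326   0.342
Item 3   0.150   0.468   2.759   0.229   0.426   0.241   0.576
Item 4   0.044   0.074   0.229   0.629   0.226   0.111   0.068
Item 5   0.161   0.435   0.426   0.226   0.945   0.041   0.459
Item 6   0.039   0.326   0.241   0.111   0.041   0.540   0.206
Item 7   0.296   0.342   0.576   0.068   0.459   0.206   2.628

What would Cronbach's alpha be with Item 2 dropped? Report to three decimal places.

α = 0.532

Remaining items: Item 1, Item 3, Item 4, Item 5, Item 6, Item 7 (k = 6).
sum of item variances = 0.728 + 2.759 + 0.629 + 0.945 + 0.540 + 2.628 = 8.229
σ²_T = 8.229 + 2 × 3.273 = 14.775
α (item deleted) = (6/5)·(1 − 8.229/14.775) = 0.532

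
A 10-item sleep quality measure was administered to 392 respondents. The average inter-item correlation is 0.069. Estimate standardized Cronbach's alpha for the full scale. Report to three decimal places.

Standardized α = k·r̄ / (1 + (k−1)·r̄) = 10 × 0.069 / (1 + 9 × 0.069)
  = 0.6900 / 1.6210 = 0.426

α = 0.426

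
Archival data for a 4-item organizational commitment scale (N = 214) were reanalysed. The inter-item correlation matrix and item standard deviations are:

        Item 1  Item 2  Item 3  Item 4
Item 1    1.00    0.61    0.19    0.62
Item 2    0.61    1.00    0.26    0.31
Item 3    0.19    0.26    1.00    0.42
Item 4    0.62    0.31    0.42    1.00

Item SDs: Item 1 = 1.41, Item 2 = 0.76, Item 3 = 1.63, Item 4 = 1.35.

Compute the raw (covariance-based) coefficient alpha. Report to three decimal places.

Σσ²ᵢ = 1.41² + 0.76² + 1.63² + 1.35² = 7.0451
Covariances σ_ij = r_ij · s_i · s_j:
  σ(Item 1,Item 2) = 0.61 × 1.41 × 0.76 = 0.6537
  σ(Item 1,Item 3) = 0.19 × 1.41 × 1.63 = 0.4367
  σ(Item 1,Item 4) = 0.62 × 1.41 × 1.35 = 1.1802
  σ(Item 2,Item 3) = 0.26 × 0.76 × 1.63 = 0.3221
  σ(Item 2,Item 4) = 0.31 × 0.76 × 1.35 = 0.3181
  σ(Item 3,Item 4) = 0.42 × 1.63 × 1.35 = 0.9242
σ²_T = Σσ²ᵢ + 2·Σσ_ij = 7.0451 + 2 × 3.8350 = 14.7151
α = (4/3)·(1 − 7.0451/14.7151) = 0.695

α = 0.695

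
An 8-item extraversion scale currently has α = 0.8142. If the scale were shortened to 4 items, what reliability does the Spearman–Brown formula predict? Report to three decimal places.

Length factor m = 4/8 = 0.5000
α' = m·α / (1 − (1−m)·α)
   = 4/8 × 0.8142 / (1 − (1 − 4/8) × 0.8142)
   = 0.4071 / 0.5929 = 0.687

predicted reliability = 0.687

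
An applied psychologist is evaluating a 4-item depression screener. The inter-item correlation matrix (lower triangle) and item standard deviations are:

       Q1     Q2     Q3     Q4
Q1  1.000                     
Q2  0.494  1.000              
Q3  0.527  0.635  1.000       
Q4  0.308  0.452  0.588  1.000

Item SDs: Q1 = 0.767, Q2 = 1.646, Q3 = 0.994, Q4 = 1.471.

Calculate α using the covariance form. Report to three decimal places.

Σσ²ᵢ = 0.767² + 1.646² + 0.994² + 1.471² = 6.4495
Covariances σ_ij = r_ij · s_i · s_j:
  σ(Q1,Q2) = 0.494 × 0.767 × 1.646 = 0.6237
  σ(Q1,Q3) = 0.527 × 0.767 × 0.994 = 0.4018
  σ(Q1,Q4) = 0.308 × 0.767 × 1.471 = 0.3475
  σ(Q2,Q3) = 0.635 × 1.646 × 0.994 = 1.0389
  σ(Q2,Q4) = 0.452 × 1.646 × 1.471 = 1.0944
  σ(Q3,Q4) = 0.588 × 0.994 × 1.471 = 0.8598
σ²_T = Σσ²ᵢ + 2·Σσ_ij = 6.4495 + 2 × 4.3661 = 15.1817
α = (4/3)·(1 − 6.4495/15.1817) = 0.767

α = 0.767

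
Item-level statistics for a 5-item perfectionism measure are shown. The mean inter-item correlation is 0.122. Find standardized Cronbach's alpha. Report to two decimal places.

Standardized α = k·r̄ / (1 + (k−1)·r̄) = 5 × 0.122 / (1 + 4 × 0.122)
  = 0.6100 / 1.4880 = 0.41

standardized Cronbach's alpha = 0.41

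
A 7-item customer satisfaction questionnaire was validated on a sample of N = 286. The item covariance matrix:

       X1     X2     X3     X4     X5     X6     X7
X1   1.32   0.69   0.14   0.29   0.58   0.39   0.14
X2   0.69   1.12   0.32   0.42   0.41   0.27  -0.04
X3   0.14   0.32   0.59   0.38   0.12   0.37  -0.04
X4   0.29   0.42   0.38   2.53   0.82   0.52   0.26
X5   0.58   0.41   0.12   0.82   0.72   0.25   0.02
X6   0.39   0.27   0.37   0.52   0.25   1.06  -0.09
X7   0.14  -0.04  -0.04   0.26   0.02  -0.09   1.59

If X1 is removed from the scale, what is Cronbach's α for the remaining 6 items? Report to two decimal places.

Cronbach's α = 0.61

Remaining items: X2, X3, X4, X5, X6, X7 (k = 6).
Σσᵢ² = 1.12 + 0.59 + 2.53 + 0.72 + 1.06 + 1.59 = 7.61
σ²_T = 7.61 + 2 × 3.99 = 15.59
α (item deleted) = (6/5)·(1 − 7.61/15.59) = 0.61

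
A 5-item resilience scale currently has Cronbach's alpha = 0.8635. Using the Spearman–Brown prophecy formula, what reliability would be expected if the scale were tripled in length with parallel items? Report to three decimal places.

Length factor m = 3
α' = m·α / (1 + (m−1)·α)
   = 3 × 0.8635 / (1 + (3 − 1) × 0.8635)
   = 2.5905 / 2.7270 = 0.950

predicted reliability = 0.950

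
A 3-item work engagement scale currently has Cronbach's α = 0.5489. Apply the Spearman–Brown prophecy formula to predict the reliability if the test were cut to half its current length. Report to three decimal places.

predicted reliability = 0.378

Length factor m = 1/2
α' = m·α / (1 − (1−m)·α)
   = 1/2 × 0.5489 / (1 − (1 − 1/2) × 0.5489)
   = 0.2745 / 0.7255 = 0.378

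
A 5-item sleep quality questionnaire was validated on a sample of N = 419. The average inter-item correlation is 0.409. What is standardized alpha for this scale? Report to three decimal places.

standardized alpha = 0.776

Standardized α = k·r̄ / (1 + (k−1)·r̄) = 5 × 0.409 / (1 + 4 × 0.409)
  = 2.0450 / 2.6360 = 0.776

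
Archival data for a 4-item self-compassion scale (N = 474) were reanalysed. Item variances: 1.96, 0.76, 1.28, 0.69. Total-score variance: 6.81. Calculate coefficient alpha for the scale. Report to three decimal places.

coefficient alpha = 0.415

Σσ²ᵢ = 1.96 + 0.76 + 1.28 + 0.69 = 4.69
α = (k/(k−1))·(1 − Σσ²ᵢ/Var(T)) = (4/3)·(1 − 4.69/6.81) = 0.415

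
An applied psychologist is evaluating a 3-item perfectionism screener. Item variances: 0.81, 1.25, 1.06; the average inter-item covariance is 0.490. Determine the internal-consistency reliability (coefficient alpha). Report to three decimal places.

coefficient alpha = 0.728

ΣVar(i) = 0.81 + 1.25 + 1.06 = 3.12
Sum of the 3 distinct covariances = 3 × 0.490 = 1.470
σ²_total = ΣVar(i) + 2·Σcov = 3.12 + 2 × 1.470 = 6.060
α = (3/2)·(1 − 3.12/6.060) = 0.728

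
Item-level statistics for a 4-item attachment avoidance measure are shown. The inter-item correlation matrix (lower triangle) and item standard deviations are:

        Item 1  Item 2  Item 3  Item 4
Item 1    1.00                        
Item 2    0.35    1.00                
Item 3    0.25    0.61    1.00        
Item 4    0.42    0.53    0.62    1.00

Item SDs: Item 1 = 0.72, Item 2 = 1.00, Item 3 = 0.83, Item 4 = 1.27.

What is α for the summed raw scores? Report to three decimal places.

Σσ²ᵢ = 0.72² + 1.00² + 0.83² + 1.27² = 3.8202
Covariances σ_ij = r_ij · s_i · s_j:
  σ(Item 1,Item 2) = 0.35 × 0.72 × 1.00 = 0.2520
  σ(Item 1,Item 3) = 0.25 × 0.72 × 0.83 = 0.1494
  σ(Item 1,Item 4) = 0.42 × 0.72 × 1.27 = 0.3840
  σ(Item 2,Item 3) = 0.61 × 1.00 × 0.83 = 0.5063
  σ(Item 2,Item 4) = 0.53 × 1.00 × 1.27 = 0.6731
  σ(Item 3,Item 4) = 0.62 × 0.83 × 1.27 = 0.6535
σ²_T = Σσ²ᵢ + 2·Σσ_ij = 3.8202 + 2 × 2.6183 = 9.0568
α = (4/3)·(1 − 3.8202/9.0568) = 0.771

α = 0.771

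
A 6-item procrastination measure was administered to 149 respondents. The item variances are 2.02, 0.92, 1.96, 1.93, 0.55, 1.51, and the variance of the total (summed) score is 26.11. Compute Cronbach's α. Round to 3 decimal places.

ΣVar(i) = 2.02 + 0.92 + 1.96 + 1.93 + 0.55 + 1.51 = 8.89
α = (k/(k−1))·(1 − ΣVar(i)/σ²_total) = (6/5)·(1 − 8.89/26.11) = 0.791

Cronbach's α = 0.791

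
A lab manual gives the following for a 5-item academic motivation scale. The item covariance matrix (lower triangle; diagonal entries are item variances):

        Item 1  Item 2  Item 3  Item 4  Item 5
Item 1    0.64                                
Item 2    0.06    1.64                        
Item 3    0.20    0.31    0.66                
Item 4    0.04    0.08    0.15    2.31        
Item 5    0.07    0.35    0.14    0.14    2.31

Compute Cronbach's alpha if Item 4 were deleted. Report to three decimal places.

Cronbach's alpha = 0.401

Remaining items: Item 1, Item 2, Item 3, Item 5 (k = 4).
Σσ²ᵢ = 0.64 + 1.64 + 0.66 + 2.31 = 5.25
σ²_total = 5.25 + 2 × 1.13 = 7.51
α (item deleted) = (4/3)·(1 − 5.25/7.51) = 0.401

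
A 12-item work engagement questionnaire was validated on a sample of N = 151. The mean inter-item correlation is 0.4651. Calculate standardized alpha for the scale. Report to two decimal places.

α = 0.91

Standardized α = k·r̄ / (1 + (k−1)·r̄) = 12 × 0.4651 / (1 + 11 × 0.4651)
  = 5.5812 / 6.1161 = 0.91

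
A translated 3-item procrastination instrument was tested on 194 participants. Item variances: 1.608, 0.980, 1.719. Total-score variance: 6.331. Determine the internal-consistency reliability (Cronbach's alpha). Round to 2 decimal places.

Σσᵢ² = 1.608 + 0.980 + 1.719 = 4.307
α = (k/(k−1))·(1 − Σσᵢ²/total variance) = (3/2)·(1 − 4.307/6.331) = 0.48

Cronbach's alpha = 0.48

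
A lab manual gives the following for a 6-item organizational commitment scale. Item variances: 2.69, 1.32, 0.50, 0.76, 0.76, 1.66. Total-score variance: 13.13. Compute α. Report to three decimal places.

α = 0.497

Σσᵢ² = 2.69 + 1.32 + 0.50 + 0.76 + 0.76 + 1.66 = 7.69
α = (k/(k−1))·(1 − Σσᵢ²/σ²_T) = (6/5)·(1 − 7.69/13.13) = 0.497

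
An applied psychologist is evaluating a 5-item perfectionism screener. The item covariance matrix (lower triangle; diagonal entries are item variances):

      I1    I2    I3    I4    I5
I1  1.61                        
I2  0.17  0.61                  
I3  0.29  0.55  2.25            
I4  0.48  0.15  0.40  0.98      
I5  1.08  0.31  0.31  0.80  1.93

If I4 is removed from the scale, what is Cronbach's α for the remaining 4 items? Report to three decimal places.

α = 0.611

Remaining items: I1, I2, I3, I5 (k = 4).
sum of item variances = 1.61 + 0.61 + 2.25 + 1.93 = 6.40
σ²_T = 6.40 + 2 × 2.71 = 11.82
α (item deleted) = (4/3)·(1 − 6.40/11.82) = 0.611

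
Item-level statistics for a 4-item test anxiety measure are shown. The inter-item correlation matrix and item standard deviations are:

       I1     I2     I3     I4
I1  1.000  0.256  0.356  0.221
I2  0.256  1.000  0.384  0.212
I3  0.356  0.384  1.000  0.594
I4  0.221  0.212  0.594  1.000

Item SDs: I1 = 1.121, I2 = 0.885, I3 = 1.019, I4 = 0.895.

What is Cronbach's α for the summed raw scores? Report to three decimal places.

Σσ²ᵢ = 1.121² + 0.885² + 1.019² + 0.895² = 3.8793
Covariances σ_ij = r_ij · s_i · s_j:
  σ(I1,I2) = 0.256 × 1.121 × 0.885 = 0.2540
  σ(I1,I3) = 0.356 × 1.121 × 1.019 = 0.4067
  σ(I1,I4) = 0.221 × 1.121 × 0.895 = 0.2217
  σ(I2,I3) = 0.384 × 0.885 × 1.019 = 0.3463
  σ(I2,I4) = 0.212 × 0.885 × 0.895 = 0.1679
  σ(I3,I4) = 0.594 × 1.019 × 0.895 = 0.5417
σ²_T = Σσ²ᵢ + 2·Σσ_ij = 3.8793 + 2 × 1.9383 = 7.7559
α = (4/3)·(1 − 3.8793/7.7559) = 0.666

α = 0.666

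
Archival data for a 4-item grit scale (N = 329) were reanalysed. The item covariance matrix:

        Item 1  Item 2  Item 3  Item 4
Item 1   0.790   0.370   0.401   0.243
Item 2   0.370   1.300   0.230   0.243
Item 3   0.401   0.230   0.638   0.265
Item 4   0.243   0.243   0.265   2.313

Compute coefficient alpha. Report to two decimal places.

Σσᵢ² = 0.790 + 1.300 + 0.638 + 2.313 = 5.041
Sum of off-diagonal covariances = 1.752
σ²_T = 5.041 + 2 × 1.752 = 8.545
α = (k/(k−1))·(1 − Σσᵢ²/σ²_T) = (4/3)·(1 − 5.041/8.545) = 0.55

coefficient alpha = 0.55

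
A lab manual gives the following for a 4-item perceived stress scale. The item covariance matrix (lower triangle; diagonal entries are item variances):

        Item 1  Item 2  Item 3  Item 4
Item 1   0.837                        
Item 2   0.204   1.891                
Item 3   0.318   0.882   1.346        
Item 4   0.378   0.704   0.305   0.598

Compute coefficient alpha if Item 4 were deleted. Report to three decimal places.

Remaining items: Item 1, Item 2, Item 3 (k = 3).
Σσ²ᵢ = 0.837 + 1.891 + 1.346 = 4.074
total variance = 4.074 + 2 × 1.404 = 6.882
α (item deleted) = (3/2)·(1 − 4.074/6.882) = 0.612

coefficient alpha = 0.612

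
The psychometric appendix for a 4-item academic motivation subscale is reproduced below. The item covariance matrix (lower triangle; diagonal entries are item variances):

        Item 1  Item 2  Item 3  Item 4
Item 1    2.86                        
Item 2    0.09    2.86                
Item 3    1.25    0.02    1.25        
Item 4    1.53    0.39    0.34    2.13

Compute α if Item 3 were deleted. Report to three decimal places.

α = 0.508

Remaining items: Item 1, Item 2, Item 4 (k = 3).
Σσᵢ² = 2.86 + 2.86 + 2.13 = 7.85
σ²_T = 7.85 + 2 × 2.01 = 11.87
α (item deleted) = (3/2)·(1 − 7.85/11.87) = 0.508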